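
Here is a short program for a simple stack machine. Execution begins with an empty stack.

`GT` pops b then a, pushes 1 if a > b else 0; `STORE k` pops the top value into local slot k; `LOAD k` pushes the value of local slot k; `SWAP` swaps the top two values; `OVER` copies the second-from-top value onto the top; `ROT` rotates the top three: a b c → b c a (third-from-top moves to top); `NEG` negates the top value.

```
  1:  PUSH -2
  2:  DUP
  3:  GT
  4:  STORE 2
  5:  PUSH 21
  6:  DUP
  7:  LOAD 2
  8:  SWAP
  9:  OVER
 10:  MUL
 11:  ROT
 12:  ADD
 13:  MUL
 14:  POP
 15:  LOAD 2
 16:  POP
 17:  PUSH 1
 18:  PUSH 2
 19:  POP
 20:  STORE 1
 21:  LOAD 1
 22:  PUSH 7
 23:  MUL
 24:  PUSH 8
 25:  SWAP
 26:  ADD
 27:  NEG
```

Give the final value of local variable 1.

1

PUSH -2 -> [-2]
DUP     -> [-2, -2]
GT      -> [0]
STORE 2 -> []
PUSH 21 -> [21]
DUP     -> [21, 21]
LOAD 2  -> [21, 21, 0]
SWAP    -> [21, 0, 21]
OVER    -> [21, 0, 21, 0]
MUL     -> [21, 0, 0]
ROT     -> [0, 0, 21]
ADD     -> [0, 21]
MUL     -> [0]
POP     -> []
LOAD 2  -> [0]
POP     -> []
PUSH 1  -> [1]
PUSH 2  -> [1, 2]
POP     -> [1]
STORE 1 -> []
LOAD 1  -> [1]
PUSH 7  -> [1, 7]
MUL     -> [7]
PUSH 8  -> [7, 8]
SWAP    -> [8, 7]
ADD     -> [15]
NEG     -> [-15]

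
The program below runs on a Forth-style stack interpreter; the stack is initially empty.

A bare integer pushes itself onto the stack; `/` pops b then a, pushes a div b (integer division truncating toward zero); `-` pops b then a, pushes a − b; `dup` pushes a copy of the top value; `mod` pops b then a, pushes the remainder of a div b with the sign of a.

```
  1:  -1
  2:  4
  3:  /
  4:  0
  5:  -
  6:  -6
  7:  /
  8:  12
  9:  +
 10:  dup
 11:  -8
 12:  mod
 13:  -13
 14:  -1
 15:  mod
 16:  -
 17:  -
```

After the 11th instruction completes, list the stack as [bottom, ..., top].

-1   -1
4    -1 4
/    0
0    0 0
-    0
-6   0 -6
/    0
12   0 12
+    12
dup  12 12
-8   12 12 -8

[12, 12, -8]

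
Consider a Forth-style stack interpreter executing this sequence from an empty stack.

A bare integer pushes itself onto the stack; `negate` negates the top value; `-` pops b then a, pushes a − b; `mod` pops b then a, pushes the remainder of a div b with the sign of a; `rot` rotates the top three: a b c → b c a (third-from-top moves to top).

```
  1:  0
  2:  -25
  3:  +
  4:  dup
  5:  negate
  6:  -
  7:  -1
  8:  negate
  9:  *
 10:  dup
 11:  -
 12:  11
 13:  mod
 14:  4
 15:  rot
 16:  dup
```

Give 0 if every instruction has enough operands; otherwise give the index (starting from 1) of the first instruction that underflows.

15

0      -> 0
-25    -> 0 -25
+      -> -25
dup    -> -25 -25
negate -> -25 25
-      -> -50
-1     -> -50 -1
negate -> -50 1
*      -> -50
dup    -> -50 -50
-      -> 0
11     -> 0 11
mod    -> 0
4      -> 0 4
rot  — needs 3 operands, stack has 2 → underflow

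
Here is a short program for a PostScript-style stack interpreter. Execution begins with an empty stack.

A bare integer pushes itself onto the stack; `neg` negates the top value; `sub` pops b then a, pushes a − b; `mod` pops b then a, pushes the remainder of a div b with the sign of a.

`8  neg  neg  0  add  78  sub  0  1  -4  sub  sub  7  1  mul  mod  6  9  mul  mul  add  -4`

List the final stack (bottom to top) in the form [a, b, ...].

8   → 8
neg → -8
neg → 8
0   → 8 0
add → 8
78  → 8 78
sub → -70
0   → -70 0
1   → -70 0 1
-4  → -70 0 1 -4
sub → -70 0 5
sub → -70 -5
7   → -70 -5 7
1   → -70 -5 7 1
mul → -70 -5 7
mod → -70 -5
6   → -70 -5 6
9   → -70 -5 6 9
mul → -70 -5 54
mul → -70 -270
add → -340
-4  → -340 -4

[-340, -4]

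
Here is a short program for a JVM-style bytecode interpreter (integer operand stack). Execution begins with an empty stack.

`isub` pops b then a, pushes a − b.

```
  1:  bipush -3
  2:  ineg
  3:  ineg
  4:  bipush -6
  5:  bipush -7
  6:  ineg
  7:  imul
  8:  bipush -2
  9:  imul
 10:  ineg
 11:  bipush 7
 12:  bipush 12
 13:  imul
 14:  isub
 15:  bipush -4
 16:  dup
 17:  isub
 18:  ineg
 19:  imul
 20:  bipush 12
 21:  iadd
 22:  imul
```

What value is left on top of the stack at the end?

bipush -3 : -3
ineg      : 3
ineg      : -3
bipush -6 : -3 -6
bipush -7 : -3 -6 -7
ineg      : -3 -6 7
imul      : -3 -42
bipush -2 : -3 -42 -2
imul      : -3 84
ineg      : -3 -84
bipush 7  : -3 -84 7
bipush 12 : -3 -84 7 12
imul      : -3 -84 84
isub      : -3 -168
bipush -4 : -3 -168 -4
dup       : -3 -168 -4 -4
isub      : -3 -168 0
ineg      : -3 -168 0
imul      : -3 0
bipush 12 : -3 0 12
iadd      : -3 12
imul      : -36

-36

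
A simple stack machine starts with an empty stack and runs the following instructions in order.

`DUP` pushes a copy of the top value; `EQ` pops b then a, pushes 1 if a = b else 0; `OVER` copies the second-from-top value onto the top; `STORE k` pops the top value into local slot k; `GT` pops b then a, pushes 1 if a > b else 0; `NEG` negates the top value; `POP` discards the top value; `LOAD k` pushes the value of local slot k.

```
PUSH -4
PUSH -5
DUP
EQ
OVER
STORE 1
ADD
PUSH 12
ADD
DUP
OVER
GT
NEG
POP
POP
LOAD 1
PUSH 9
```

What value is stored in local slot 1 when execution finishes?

PUSH -4 -> -4
PUSH -5 -> -4 -5
DUP     -> -4 -5 -5
EQ      -> -4 1
OVER    -> -4 1 -4
STORE 1 -> -4 1
ADD     -> -3
PUSH 12 -> -3 12
ADD     -> 9
DUP     -> 9 9
OVER    -> 9 9 9
GT      -> 9 0
NEG     -> 9 0
POP     -> 9
POP     -> (empty)
LOAD 1  -> -4
PUSH 9  -> -4 9

-4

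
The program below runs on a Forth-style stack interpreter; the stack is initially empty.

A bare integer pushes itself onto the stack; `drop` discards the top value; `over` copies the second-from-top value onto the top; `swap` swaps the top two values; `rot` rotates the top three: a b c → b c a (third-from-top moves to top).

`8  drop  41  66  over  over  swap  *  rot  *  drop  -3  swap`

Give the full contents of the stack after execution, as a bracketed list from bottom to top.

8    : 8
drop : (empty)
41   : 41
66   : 41 66
over : 41 66 41
over : 41 66 41 66
swap : 41 66 66 41
*    : 41 66 2706
rot  : 66 2706 41
*    : 66 110946
drop : 66
-3   : 66 -3
swap : -3 66

[-3, 66]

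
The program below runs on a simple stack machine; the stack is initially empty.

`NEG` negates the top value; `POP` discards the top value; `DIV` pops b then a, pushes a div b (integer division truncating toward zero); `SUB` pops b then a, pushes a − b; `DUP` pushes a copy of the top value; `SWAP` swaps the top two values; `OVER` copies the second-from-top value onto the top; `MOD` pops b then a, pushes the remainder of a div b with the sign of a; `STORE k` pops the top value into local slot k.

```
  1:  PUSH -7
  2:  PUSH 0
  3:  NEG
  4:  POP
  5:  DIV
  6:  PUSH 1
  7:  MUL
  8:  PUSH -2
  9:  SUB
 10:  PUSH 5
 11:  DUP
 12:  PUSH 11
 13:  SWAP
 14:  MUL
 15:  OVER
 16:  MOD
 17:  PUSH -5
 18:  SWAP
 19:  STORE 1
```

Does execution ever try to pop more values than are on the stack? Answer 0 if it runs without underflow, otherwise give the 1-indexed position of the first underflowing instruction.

5

PUSH -7 -> [-7]
PUSH 0  -> [-7, 0]
NEG     -> [-7, 0]
POP     -> [-7]
DIV  — needs 2 operands, stack has 1 → underflow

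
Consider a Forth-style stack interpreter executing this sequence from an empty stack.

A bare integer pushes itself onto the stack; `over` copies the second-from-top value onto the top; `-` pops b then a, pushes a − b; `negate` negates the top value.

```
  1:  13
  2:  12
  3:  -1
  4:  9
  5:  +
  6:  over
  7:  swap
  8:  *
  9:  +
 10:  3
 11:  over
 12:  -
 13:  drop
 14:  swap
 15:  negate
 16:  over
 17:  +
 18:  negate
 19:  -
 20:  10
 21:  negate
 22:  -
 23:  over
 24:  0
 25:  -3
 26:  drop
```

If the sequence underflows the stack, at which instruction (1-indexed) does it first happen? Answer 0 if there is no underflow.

23

13     -> 13
12     -> 13 12
-1     -> 13 12 -1
9      -> 13 12 -1 9
+      -> 13 12 8
over   -> 13 12 8 12
swap   -> 13 12 12 8
*      -> 13 12 96
+      -> 13 108
3      -> 13 108 3
over   -> 13 108 3 108
-      -> 13 108 -105
drop   -> 13 108
swap   -> 108 13
negate -> 108 -13
over   -> 108 -13 108
+      -> 108 95
negate -> 108 -95
-      -> 203
10     -> 203 10
negate -> 203 -10
-      -> 213
over  — needs 2 operands, stack has 1 → underflow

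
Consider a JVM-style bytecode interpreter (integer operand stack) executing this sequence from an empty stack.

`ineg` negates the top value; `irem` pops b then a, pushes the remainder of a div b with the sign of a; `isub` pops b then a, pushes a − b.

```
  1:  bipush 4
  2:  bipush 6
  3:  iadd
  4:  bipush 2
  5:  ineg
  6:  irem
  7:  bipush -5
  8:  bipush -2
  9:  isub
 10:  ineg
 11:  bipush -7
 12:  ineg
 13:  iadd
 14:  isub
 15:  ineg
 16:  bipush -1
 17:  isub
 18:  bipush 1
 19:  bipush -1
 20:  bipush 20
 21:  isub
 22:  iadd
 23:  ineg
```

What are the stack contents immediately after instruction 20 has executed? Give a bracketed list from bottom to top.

[11, 1, -1, 20]

bipush 4  : 4
bipush 6  : 4 6
iadd      : 10
bipush 2  : 10 2
ineg      : 10 -2
irem      : 0
bipush -5 : 0 -5
bipush -2 : 0 -5 -2
isub      : 0 -3
ineg      : 0 3
bipush -7 : 0 3 -7
ineg      : 0 3 7
iadd      : 0 10
isub      : -10
ineg      : 10
bipush -1 : 10 -1
isub      : 11
bipush 1  : 11 1
bipush -1 : 11 1 -1
bipush 20 : 11 1 -1 20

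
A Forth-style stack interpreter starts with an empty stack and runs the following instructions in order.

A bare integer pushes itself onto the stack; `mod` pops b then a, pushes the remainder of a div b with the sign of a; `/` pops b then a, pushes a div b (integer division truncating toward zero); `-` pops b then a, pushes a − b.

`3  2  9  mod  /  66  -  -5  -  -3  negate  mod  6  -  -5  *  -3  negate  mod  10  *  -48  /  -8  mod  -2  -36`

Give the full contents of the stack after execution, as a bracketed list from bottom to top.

3       3
2       3 2
9       3 2 9
mod     3 2
/       1
66      1 66
-       -65
-5      -65 -5
-       -60
-3      -60 -3
negate  -60 3
mod     0
6       0 6
-       -6
-5      -6 -5
*       30
-3      30 -3
negate  30 3
mod     0
10      0 10
*       0
-48     0 -48
/       0
-8      0 -8
mod     0
-2      0 -2
-36     0 -2 -36

[0, -2, -36]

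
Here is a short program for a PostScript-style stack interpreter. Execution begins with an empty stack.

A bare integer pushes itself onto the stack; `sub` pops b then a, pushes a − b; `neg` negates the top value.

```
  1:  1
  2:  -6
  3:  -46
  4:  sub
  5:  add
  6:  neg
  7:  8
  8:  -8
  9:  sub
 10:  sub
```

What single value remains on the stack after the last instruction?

-57

1    [1]
-6   [1, -6]
-46  [1, -6, -46]
sub  [1, 40]
add  [41]
neg  [-41]
8    [-41, 8]
-8   [-41, 8, -8]
sub  [-41, 16]
sub  [-57]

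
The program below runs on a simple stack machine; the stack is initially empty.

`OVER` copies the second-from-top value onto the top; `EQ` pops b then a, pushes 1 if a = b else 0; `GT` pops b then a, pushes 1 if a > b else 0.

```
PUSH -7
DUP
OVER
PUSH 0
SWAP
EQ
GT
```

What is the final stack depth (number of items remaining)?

PUSH -7 → -7
DUP     → -7 -7
OVER    → -7 -7 -7
PUSH 0  → -7 -7 -7 0
SWAP    → -7 -7 0 -7
EQ      → -7 -7 0
GT      → -7 0

2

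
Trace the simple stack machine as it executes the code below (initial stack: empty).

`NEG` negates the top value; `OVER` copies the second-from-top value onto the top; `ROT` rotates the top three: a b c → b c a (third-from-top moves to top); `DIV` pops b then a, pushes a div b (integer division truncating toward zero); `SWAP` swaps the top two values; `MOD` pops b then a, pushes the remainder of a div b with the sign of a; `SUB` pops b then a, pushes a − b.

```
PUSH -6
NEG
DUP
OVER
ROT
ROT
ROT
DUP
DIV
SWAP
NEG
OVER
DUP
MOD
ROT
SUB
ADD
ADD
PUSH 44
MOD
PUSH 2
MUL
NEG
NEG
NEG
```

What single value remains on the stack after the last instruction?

2

PUSH -6 → -6
NEG     → 6
DUP     → 6 6
OVER    → 6 6 6
ROT     → 6 6 6
ROT     → 6 6 6
ROT     → 6 6 6
DUP     → 6 6 6 6
DIV     → 6 6 1
SWAP    → 6 1 6
NEG     → 6 1 -6
OVER    → 6 1 -6 1
DUP     → 6 1 -6 1 1
MOD     → 6 1 -6 0
ROT     → 6 -6 0 1
SUB     → 6 -6 -1
ADD     → 6 -7
ADD     → -1
PUSH 44 → -1 44
MOD     → -1
PUSH 2  → -1 2
MUL     → -2
NEG     → 2
NEG     → -2
NEG     → 2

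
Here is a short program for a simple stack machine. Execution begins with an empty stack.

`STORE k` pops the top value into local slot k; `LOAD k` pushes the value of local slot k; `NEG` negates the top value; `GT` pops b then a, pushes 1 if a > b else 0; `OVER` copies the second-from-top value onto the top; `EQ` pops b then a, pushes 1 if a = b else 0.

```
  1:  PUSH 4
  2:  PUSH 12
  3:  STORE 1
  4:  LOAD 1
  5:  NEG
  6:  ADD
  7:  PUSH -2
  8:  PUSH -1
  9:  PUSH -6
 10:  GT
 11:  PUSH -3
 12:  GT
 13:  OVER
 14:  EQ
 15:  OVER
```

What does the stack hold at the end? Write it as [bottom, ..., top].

[-8, -2, 0, -2]

PUSH 4  -> 4
PUSH 12 -> 4 12
STORE 1 -> 4
LOAD 1  -> 4 12
NEG     -> 4 -12
ADD     -> -8
PUSH -2 -> -8 -2
PUSH -1 -> -8 -2 -1
PUSH -6 -> -8 -2 -1 -6
GT      -> -8 -2 1
PUSH -3 -> -8 -2 1 -3
GT      -> -8 -2 1
OVER    -> -8 -2 1 -2
EQ      -> -8 -2 0
OVER    -> -8 -2 0 -2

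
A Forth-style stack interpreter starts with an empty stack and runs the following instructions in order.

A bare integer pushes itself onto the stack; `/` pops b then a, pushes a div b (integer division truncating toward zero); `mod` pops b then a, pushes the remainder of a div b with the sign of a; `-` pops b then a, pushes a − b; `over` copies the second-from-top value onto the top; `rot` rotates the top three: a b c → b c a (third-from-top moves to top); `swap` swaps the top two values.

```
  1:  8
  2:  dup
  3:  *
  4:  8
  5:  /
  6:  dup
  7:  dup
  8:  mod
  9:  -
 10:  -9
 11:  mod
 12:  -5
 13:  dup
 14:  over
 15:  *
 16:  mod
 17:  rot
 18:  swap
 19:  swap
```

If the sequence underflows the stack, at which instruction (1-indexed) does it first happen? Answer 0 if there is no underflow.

8     [8]
dup   [8, 8]
*     [64]
8     [64, 8]
/     [8]
dup   [8, 8]
dup   [8, 8, 8]
mod   [8, 0]
-     [8]
-9    [8, -9]
mod   [8]
-5    [8, -5]
dup   [8, -5, -5]
over  [8, -5, -5, -5]
*     [8, -5, 25]
mod   [8, -5]
rot  — needs 3 operands, stack has 2 → underflow

17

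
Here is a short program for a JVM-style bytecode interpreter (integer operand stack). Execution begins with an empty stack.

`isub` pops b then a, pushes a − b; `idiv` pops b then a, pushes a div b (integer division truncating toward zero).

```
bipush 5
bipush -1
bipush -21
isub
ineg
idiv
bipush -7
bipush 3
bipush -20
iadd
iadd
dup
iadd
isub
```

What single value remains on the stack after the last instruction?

bipush 5   -> 5
bipush -1  -> 5 -1
bipush -21 -> 5 -1 -21
isub       -> 5 20
ineg       -> 5 -20
idiv       -> 0
bipush -7  -> 0 -7
bipush 3   -> 0 -7 3
bipush -20 -> 0 -7 3 -20
iadd       -> 0 -7 -17
iadd       -> 0 -24
dup        -> 0 -24 -24
iadd       -> 0 -48
isub       -> 48

48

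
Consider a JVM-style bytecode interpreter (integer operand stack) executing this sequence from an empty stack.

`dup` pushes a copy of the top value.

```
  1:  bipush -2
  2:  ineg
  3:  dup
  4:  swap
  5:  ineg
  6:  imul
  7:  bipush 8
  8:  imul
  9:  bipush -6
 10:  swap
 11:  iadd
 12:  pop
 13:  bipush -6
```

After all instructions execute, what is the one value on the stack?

-6

bipush -2 : [-2]
ineg      : [2]
dup       : [2, 2]
swap      : [2, 2]
ineg      : [2, -2]
imul      : [-4]
bipush 8  : [-4, 8]
imul      : [-32]
bipush -6 : [-32, -6]
swap      : [-6, -32]
iadd      : [-38]
pop       : []
bipush -6 : [-6]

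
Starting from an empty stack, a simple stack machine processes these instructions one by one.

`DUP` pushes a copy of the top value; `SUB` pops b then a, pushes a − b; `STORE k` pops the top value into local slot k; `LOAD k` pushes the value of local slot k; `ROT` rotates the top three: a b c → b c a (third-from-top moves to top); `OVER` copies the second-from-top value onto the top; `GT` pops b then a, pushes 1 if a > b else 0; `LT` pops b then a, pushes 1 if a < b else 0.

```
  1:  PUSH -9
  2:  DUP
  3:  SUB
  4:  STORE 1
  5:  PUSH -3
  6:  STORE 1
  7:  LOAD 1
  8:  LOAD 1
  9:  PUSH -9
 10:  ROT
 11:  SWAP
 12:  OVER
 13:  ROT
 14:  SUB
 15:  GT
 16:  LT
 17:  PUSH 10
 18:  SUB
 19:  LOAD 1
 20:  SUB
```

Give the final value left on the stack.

PUSH -9 → -9
DUP     → -9 -9
SUB     → 0
STORE 1 → (empty)
PUSH -3 → -3
STORE 1 → (empty)
LOAD 1  → -3
LOAD 1  → -3 -3
PUSH -9 → -3 -3 -9
ROT     → -3 -9 -3
SWAP    → -3 -3 -9
OVER    → -3 -3 -9 -3
ROT     → -3 -9 -3 -3
SUB     → -3 -9 0
GT      → -3 0
LT      → 1
PUSH 10 → 1 10
SUB     → -9
LOAD 1  → -9 -3
SUB     → -6

-6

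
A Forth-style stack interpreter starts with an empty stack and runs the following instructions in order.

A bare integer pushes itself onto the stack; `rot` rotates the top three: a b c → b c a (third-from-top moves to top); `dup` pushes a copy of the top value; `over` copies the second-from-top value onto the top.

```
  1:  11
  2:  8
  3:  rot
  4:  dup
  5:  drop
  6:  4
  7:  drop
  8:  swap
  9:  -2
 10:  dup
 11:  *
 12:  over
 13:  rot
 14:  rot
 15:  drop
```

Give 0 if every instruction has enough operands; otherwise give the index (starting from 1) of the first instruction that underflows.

3

11 : 11
8  : 11 8
rot  — needs 3 operands, stack has 2 → underflow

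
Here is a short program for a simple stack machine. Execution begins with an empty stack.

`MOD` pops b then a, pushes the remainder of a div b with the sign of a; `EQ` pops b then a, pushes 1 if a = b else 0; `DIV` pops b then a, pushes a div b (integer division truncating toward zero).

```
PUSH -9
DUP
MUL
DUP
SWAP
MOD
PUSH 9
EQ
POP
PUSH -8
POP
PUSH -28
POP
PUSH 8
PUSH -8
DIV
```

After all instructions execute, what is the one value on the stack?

PUSH -9   -9
DUP       -9 -9
MUL       81
DUP       81 81
SWAP      81 81
MOD       0
PUSH 9    0 9
EQ        0
POP       (empty)
PUSH -8   -8
POP       (empty)
PUSH -28  -28
POP       (empty)
PUSH 8    8
PUSH -8   8 -8
DIV       -1

-1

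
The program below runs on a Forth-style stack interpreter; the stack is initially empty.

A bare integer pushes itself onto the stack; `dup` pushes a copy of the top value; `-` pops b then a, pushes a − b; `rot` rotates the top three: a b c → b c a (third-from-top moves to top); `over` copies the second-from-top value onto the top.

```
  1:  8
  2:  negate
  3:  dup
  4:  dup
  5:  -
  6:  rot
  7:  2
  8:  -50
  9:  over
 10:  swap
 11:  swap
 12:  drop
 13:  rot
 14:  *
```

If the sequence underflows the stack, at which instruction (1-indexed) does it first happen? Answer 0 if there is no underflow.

6

8      : [8]
negate : [-8]
dup    : [-8, -8]
dup    : [-8, -8, -8]
-      : [-8, 0]
rot  — needs 3 operands, stack has 2 → underflow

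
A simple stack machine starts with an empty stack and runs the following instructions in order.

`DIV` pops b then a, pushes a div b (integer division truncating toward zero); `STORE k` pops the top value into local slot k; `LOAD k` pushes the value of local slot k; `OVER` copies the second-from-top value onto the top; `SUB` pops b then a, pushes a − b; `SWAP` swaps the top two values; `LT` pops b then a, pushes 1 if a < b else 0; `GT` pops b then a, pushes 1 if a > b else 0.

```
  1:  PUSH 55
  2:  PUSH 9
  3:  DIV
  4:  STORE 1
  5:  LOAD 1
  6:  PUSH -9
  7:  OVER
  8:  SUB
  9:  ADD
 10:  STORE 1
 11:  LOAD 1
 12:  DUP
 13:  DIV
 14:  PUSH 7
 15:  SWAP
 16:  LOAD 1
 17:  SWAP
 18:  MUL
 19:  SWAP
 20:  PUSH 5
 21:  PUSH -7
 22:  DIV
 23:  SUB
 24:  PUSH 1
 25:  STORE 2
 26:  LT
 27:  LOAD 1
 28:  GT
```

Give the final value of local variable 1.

-9

PUSH 55 : [55]
PUSH 9  : [55, 9]
DIV     : [6]
STORE 1 : []
LOAD 1  : [6]
PUSH -9 : [6, -9]
OVER    : [6, -9, 6]
SUB     : [6, -15]
ADD     : [-9]
STORE 1 : []
LOAD 1  : [-9]
DUP     : [-9, -9]
DIV     : [1]
PUSH 7  : [1, 7]
SWAP    : [7, 1]
LOAD 1  : [7, 1, -9]
SWAP    : [7, -9, 1]
MUL     : [7, -9]
SWAP    : [-9, 7]
PUSH 5  : [-9, 7, 5]
PUSH -7 : [-9, 7, 5, -7]
DIV     : [-9, 7, 0]
SUB     : [-9, 7]
PUSH 1  : [-9, 7, 1]
STORE 2 : [-9, 7]
LT      : [1]
LOAD 1  : [1, -9]
GT      : [1]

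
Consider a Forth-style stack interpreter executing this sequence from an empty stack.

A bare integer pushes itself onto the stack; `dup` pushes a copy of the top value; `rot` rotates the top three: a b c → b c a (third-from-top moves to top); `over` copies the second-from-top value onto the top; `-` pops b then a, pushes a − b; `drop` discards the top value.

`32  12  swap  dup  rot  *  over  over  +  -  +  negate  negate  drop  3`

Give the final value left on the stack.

32      32
12      32 12
swap    12 32
dup     12 32 32
rot     32 32 12
*       32 384
over    32 384 32
over    32 384 32 384
+       32 384 416
-       32 -32
+       0
negate  0
negate  0
drop    (empty)
3       3

3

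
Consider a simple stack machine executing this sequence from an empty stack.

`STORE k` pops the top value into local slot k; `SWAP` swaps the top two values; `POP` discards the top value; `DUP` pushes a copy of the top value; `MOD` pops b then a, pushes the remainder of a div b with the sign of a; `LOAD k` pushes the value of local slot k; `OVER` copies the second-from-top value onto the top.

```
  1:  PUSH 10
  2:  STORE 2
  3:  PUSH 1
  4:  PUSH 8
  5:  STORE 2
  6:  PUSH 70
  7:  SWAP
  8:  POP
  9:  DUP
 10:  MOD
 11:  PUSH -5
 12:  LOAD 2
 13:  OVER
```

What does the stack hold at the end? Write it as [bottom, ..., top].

PUSH 10 -> 10
STORE 2 -> (empty)
PUSH 1  -> 1
PUSH 8  -> 1 8
STORE 2 -> 1
PUSH 70 -> 1 70
SWAP    -> 70 1
POP     -> 70
DUP     -> 70 70
MOD     -> 0
PUSH -5 -> 0 -5
LOAD 2  -> 0 -5 8
OVER    -> 0 -5 8 -5

[0, -5, 8, -5]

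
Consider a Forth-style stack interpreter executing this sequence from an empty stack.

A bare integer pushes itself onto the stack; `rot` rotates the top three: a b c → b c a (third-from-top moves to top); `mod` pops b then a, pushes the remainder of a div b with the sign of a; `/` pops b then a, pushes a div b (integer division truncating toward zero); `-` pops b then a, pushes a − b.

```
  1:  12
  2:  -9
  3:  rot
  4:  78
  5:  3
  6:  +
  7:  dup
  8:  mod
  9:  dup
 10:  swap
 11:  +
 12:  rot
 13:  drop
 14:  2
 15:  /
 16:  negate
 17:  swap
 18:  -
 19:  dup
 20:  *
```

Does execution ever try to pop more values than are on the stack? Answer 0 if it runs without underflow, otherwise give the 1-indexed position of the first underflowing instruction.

3

12 -> [12]
-9 -> [12, -9]
rot  — needs 3 operands, stack has 2 → underflow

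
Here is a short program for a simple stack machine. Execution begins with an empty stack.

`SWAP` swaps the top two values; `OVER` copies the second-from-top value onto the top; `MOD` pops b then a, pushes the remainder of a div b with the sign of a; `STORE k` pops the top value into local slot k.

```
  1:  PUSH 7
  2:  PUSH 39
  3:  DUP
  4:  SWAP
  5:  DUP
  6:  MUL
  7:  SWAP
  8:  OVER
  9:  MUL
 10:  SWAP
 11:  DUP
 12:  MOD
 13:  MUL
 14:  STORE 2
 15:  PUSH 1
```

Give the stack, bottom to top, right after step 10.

PUSH 7   [7]
PUSH 39  [7, 39]
DUP      [7, 39, 39]
SWAP     [7, 39, 39]
DUP      [7, 39, 39, 39]
MUL      [7, 39, 1521]
SWAP     [7, 1521, 39]
OVER     [7, 1521, 39, 1521]
MUL      [7, 1521, 59319]
SWAP     [7, 59319, 1521]

[7, 59319, 1521]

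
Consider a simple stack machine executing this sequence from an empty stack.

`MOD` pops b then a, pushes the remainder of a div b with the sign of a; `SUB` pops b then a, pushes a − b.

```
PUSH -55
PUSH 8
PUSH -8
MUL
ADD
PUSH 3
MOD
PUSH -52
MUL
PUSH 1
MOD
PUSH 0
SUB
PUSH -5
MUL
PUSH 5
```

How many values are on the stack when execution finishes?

2

PUSH -55 → -55
PUSH 8   → -55 8
PUSH -8  → -55 8 -8
MUL      → -55 -64
ADD      → -119
PUSH 3   → -119 3
MOD      → -2
PUSH -52 → -2 -52
MUL      → 104
PUSH 1   → 104 1
MOD      → 0
PUSH 0   → 0 0
SUB      → 0
PUSH -5  → 0 -5
MUL      → 0
PUSH 5   → 0 5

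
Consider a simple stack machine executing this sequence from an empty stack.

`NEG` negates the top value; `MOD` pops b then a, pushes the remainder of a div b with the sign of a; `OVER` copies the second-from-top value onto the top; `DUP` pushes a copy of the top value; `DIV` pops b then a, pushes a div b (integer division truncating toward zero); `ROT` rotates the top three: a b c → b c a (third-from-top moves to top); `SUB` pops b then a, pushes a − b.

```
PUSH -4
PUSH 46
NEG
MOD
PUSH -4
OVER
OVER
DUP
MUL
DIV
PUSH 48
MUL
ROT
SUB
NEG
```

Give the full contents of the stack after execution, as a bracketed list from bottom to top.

PUSH -4 → [-4]
PUSH 46 → [-4, 46]
NEG     → [-4, -46]
MOD     → [-4]
PUSH -4 → [-4, -4]
OVER    → [-4, -4, -4]
OVER    → [-4, -4, -4, -4]
DUP     → [-4, -4, -4, -4, -4]
MUL     → [-4, -4, -4, 16]
DIV     → [-4, -4, 0]
PUSH 48 → [-4, -4, 0, 48]
MUL     → [-4, -4, 0]
ROT     → [-4, 0, -4]
SUB     → [-4, 4]
NEG     → [-4, -4]

[-4, -4]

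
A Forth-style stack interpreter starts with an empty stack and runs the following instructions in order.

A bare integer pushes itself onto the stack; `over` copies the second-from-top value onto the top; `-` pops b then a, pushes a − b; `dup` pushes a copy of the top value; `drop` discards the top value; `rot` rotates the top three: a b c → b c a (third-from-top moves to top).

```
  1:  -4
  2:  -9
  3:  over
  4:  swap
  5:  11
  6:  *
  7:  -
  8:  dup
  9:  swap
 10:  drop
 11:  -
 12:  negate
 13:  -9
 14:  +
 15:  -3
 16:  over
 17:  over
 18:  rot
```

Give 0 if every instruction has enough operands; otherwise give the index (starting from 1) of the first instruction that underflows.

0

-4     → [-4]
-9     → [-4, -9]
over   → [-4, -9, -4]
swap   → [-4, -4, -9]
11     → [-4, -4, -9, 11]
*      → [-4, -4, -99]
-      → [-4, 95]
dup    → [-4, 95, 95]
swap   → [-4, 95, 95]
drop   → [-4, 95]
-      → [-99]
negate → [99]
-9     → [99, -9]
+      → [90]
-3     → [90, -3]
over   → [90, -3, 90]
over   → [90, -3, 90, -3]
rot    → [90, 90, -3, -3]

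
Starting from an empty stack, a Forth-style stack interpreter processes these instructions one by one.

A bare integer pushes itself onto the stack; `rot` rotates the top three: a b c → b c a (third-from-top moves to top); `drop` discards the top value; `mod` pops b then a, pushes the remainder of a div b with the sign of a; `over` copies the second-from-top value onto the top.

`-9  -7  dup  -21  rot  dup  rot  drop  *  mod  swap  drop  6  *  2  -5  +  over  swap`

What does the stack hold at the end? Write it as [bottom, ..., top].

[-42, -42, -3]

-9   → [-9]
-7   → [-9, -7]
dup  → [-9, -7, -7]
-21  → [-9, -7, -7, -21]
rot  → [-9, -7, -21, -7]
dup  → [-9, -7, -21, -7, -7]
rot  → [-9, -7, -7, -7, -21]
drop → [-9, -7, -7, -7]
*    → [-9, -7, 49]
mod  → [-9, -7]
swap → [-7, -9]
drop → [-7]
6    → [-7, 6]
*    → [-42]
2    → [-42, 2]
-5   → [-42, 2, -5]
+    → [-42, -3]
over → [-42, -3, -42]
swap → [-42, -42, -3]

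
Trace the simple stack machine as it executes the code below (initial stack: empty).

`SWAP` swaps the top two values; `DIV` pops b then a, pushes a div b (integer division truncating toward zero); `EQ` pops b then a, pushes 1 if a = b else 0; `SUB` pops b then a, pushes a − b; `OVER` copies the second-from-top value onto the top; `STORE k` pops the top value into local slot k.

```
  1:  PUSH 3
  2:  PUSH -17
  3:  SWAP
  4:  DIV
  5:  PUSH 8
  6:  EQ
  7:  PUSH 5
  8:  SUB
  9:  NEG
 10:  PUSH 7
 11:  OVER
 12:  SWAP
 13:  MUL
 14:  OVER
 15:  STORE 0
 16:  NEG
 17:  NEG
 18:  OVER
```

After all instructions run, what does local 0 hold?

5

PUSH 3   → [3]
PUSH -17 → [3, -17]
SWAP     → [-17, 3]
DIV      → [-5]
PUSH 8   → [-5, 8]
EQ       → [0]
PUSH 5   → [0, 5]
SUB      → [-5]
NEG      → [5]
PUSH 7   → [5, 7]
OVER     → [5, 7, 5]
SWAP     → [5, 5, 7]
MUL      → [5, 35]
OVER     → [5, 35, 5]
STORE 0  → [5, 35]
NEG      → [5, -35]
NEG      → [5, 35]
OVER     → [5, 35, 5]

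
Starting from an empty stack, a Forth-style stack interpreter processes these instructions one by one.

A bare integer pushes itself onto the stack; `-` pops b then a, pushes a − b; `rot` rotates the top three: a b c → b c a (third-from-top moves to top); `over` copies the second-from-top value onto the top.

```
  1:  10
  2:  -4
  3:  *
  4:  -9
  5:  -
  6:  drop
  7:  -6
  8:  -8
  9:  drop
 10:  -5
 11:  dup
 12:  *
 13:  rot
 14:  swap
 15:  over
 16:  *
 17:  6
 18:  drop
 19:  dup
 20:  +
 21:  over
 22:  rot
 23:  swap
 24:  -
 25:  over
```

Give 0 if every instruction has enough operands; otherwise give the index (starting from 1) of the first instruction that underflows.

13

10   -> 10
-4   -> 10 -4
*    -> -40
-9   -> -40 -9
-    -> -31
drop -> (empty)
-6   -> -6
-8   -> -6 -8
drop -> -6
-5   -> -6 -5
dup  -> -6 -5 -5
*    -> -6 25
rot  — needs 3 operands, stack has 2 → underflow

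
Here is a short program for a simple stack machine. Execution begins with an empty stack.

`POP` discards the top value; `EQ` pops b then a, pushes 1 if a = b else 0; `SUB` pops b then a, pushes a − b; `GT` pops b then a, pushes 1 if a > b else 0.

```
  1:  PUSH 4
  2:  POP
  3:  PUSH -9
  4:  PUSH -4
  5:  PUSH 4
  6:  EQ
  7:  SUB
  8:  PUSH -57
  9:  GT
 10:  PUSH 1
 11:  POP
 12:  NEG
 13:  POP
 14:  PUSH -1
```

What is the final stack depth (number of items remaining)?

1

PUSH 4   → 4
POP      → (empty)
PUSH -9  → -9
PUSH -4  → -9 -4
PUSH 4   → -9 -4 4
EQ       → -9 0
SUB      → -9
PUSH -57 → -9 -57
GT       → 1
PUSH 1   → 1 1
POP      → 1
NEG      → -1
POP      → (empty)
PUSH -1  → -1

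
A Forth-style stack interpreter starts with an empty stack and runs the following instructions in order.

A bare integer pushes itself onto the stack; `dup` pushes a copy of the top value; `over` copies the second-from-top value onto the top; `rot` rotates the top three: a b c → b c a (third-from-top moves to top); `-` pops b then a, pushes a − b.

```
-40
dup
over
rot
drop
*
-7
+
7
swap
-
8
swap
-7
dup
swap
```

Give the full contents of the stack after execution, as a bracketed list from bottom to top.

[8, -1586, -7, -7]

-40  → -40
dup  → -40 -40
over → -40 -40 -40
rot  → -40 -40 -40
drop → -40 -40
*    → 1600
-7   → 1600 -7
+    → 1593
7    → 1593 7
swap → 7 1593
-    → -1586
8    → -1586 8
swap → 8 -1586
-7   → 8 -1586 -7
dup  → 8 -1586 -7 -7
swap → 8 -1586 -7 -7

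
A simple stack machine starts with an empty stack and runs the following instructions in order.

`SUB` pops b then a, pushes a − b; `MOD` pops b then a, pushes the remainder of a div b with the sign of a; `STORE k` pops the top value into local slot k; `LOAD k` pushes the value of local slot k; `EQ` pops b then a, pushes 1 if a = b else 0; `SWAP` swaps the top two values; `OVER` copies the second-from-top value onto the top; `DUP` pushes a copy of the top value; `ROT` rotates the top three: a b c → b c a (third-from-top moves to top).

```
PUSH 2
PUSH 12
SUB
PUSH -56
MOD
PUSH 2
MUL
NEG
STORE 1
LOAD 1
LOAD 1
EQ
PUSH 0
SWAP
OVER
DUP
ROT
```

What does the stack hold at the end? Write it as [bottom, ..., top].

[0, 0, 0, 1]

PUSH 2   → 2
PUSH 12  → 2 12
SUB      → -10
PUSH -56 → -10 -56
MOD      → -10
PUSH 2   → -10 2
MUL      → -20
NEG      → 20
STORE 1  → (empty)
LOAD 1   → 20
LOAD 1   → 20 20
EQ       → 1
PUSH 0   → 1 0
SWAP     → 0 1
OVER     → 0 1 0
DUP      → 0 1 0 0
ROT      → 0 0 0 1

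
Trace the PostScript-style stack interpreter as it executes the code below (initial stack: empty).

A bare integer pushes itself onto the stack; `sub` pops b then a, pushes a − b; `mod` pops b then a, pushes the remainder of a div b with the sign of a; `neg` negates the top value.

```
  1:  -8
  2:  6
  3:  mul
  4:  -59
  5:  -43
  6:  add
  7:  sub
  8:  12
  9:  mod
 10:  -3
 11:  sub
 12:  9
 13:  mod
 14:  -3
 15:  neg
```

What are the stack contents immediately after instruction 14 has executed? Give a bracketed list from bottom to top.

-8  → -8
6   → -8 6
mul → -48
-59 → -48 -59
-43 → -48 -59 -43
add → -48 -102
sub → 54
12  → 54 12
mod → 6
-3  → 6 -3
sub → 9
9   → 9 9
mod → 0
-3  → 0 -3

[0, -3]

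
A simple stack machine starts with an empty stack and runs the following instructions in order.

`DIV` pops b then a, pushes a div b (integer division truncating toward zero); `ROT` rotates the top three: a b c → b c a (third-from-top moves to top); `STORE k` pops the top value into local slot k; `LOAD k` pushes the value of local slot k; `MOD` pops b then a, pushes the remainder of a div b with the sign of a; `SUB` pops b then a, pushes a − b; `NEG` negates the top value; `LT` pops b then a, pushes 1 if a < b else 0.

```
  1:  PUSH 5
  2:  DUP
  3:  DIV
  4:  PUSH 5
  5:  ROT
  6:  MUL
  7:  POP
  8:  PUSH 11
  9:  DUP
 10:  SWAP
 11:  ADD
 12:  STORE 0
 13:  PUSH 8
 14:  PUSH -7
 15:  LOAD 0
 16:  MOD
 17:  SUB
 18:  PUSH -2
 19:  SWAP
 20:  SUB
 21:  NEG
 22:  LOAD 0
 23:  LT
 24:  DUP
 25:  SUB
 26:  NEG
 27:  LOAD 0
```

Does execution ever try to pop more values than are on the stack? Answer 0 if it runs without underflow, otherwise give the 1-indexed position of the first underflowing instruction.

5

PUSH 5 : [5]
DUP    : [5, 5]
DIV    : [1]
PUSH 5 : [1, 5]
ROT  — needs 3 operands, stack has 2 → underflow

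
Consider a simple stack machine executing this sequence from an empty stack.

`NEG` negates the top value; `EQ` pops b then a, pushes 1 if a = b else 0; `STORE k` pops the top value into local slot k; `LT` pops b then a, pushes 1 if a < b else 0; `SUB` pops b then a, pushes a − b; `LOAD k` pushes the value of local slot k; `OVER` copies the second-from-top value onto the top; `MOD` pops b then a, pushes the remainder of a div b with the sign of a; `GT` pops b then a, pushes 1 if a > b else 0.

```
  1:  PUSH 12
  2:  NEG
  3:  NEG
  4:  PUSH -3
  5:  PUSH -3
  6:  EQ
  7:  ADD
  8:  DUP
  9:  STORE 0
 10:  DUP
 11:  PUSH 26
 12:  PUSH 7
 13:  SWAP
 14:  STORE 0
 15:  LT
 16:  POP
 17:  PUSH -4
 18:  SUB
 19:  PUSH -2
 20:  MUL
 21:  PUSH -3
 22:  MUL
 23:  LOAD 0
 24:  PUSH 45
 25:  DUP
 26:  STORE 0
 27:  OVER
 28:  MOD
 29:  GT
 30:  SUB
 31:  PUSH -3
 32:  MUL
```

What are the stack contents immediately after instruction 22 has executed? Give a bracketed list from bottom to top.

PUSH 12  12
NEG      -12
NEG      12
PUSH -3  12 -3
PUSH -3  12 -3 -3
EQ       12 1
ADD      13
DUP      13 13
STORE 0  13
DUP      13 13
PUSH 26  13 13 26
PUSH 7   13 13 26 7
SWAP     13 13 7 26
STORE 0  13 13 7
LT       13 0
POP      13
PUSH -4  13 -4
SUB      17
PUSH -2  17 -2
MUL      -34
PUSH -3  -34 -3
MUL      102

[102]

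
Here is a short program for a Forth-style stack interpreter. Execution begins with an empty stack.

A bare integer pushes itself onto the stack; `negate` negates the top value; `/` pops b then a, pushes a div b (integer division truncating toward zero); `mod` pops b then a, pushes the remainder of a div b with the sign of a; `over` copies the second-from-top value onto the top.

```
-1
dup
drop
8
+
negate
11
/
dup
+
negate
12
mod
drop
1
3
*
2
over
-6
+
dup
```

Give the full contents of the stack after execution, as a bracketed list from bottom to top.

-1     → -1
dup    → -1 -1
drop   → -1
8      → -1 8
+      → 7
negate → -7
11     → -7 11
/      → 0
dup    → 0 0
+      → 0
negate → 0
12     → 0 12
mod    → 0
drop   → (empty)
1      → 1
3      → 1 3
*      → 3
2      → 3 2
over   → 3 2 3
-6     → 3 2 3 -6
+      → 3 2 -3
dup    → 3 2 -3 -3

[3, 2, -3, -3]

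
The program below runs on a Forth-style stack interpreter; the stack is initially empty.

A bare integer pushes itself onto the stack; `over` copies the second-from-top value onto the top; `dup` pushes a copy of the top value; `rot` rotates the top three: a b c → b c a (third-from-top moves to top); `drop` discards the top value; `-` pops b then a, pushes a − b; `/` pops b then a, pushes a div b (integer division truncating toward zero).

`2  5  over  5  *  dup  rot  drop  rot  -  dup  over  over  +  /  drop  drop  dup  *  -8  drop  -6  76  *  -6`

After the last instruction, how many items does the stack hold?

3

2    → [2]
5    → [2, 5]
over → [2, 5, 2]
5    → [2, 5, 2, 5]
*    → [2, 5, 10]
dup  → [2, 5, 10, 10]
rot  → [2, 10, 10, 5]
drop → [2, 10, 10]
rot  → [10, 10, 2]
-    → [10, 8]
dup  → [10, 8, 8]
over → [10, 8, 8, 8]
over → [10, 8, 8, 8, 8]
+    → [10, 8, 8, 16]
/    → [10, 8, 0]
drop → [10, 8]
drop → [10]
dup  → [10, 10]
*    → [100]
-8   → [100, -8]
drop → [100]
-6   → [100, -6]
76   → [100, -6, 76]
*    → [100, -456]
-6   → [100, -456, -6]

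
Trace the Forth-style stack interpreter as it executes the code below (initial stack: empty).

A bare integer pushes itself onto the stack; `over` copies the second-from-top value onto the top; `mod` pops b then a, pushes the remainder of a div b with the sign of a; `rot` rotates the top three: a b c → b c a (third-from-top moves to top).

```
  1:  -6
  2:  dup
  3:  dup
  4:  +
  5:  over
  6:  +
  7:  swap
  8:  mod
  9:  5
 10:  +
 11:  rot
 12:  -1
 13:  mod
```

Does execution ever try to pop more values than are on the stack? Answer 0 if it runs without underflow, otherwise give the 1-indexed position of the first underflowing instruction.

-6    -6
dup   -6 -6
dup   -6 -6 -6
+     -6 -12
over  -6 -12 -6
+     -6 -18
swap  -18 -6
mod   0
5     0 5
+     5
rot  — needs 3 operands, stack has 1 → underflow

11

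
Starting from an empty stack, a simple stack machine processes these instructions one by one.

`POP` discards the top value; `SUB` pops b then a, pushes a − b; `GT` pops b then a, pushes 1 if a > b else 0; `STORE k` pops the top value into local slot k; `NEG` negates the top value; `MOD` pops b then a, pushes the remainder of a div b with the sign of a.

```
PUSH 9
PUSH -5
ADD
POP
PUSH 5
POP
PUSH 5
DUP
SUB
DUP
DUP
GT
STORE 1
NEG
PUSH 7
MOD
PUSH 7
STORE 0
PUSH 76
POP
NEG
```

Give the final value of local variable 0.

7

PUSH 9  → 9
PUSH -5 → 9 -5
ADD     → 4
POP     → (empty)
PUSH 5  → 5
POP     → (empty)
PUSH 5  → 5
DUP     → 5 5
SUB     → 0
DUP     → 0 0
DUP     → 0 0 0
GT      → 0 0
STORE 1 → 0
NEG     → 0
PUSH 7  → 0 7
MOD     → 0
PUSH 7  → 0 7
STORE 0 → 0
PUSH 76 → 0 76
POP     → 0
NEG     → 0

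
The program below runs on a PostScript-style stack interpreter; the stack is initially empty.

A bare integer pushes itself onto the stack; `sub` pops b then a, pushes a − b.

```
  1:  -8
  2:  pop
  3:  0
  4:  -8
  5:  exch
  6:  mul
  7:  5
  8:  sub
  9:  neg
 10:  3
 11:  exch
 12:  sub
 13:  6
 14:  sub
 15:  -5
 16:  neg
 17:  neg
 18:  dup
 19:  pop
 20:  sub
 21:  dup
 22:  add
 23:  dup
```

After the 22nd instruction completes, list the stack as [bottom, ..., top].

-8   : [-8]
pop  : []
0    : [0]
-8   : [0, -8]
exch : [-8, 0]
mul  : [0]
5    : [0, 5]
sub  : [-5]
neg  : [5]
3    : [5, 3]
exch : [3, 5]
sub  : [-2]
6    : [-2, 6]
sub  : [-8]
-5   : [-8, -5]
neg  : [-8, 5]
neg  : [-8, -5]
dup  : [-8, -5, -5]
pop  : [-8, -5]
sub  : [-3]
dup  : [-3, -3]
add  : [-6]

[-6]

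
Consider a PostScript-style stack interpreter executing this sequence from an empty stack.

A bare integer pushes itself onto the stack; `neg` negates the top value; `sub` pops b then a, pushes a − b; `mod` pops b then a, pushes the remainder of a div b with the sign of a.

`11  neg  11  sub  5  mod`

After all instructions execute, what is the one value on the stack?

-2

11   11
neg  -11
11   -11 11
sub  -22
5    -22 5
mod  -2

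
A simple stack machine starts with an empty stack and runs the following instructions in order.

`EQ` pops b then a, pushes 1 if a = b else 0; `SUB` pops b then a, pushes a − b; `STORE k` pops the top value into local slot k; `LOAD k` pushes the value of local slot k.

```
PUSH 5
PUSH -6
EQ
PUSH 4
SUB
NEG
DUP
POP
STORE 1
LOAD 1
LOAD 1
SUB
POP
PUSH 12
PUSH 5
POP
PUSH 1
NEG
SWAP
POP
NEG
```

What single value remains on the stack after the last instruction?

PUSH 5   5
PUSH -6  5 -6
EQ       0
PUSH 4   0 4
SUB      -4
NEG      4
DUP      4 4
POP      4
STORE 1  (empty)
LOAD 1   4
LOAD 1   4 4
SUB      0
POP      (empty)
PUSH 12  12
PUSH 5   12 5
POP      12
PUSH 1   12 1
NEG      12 -1
SWAP     -1 12
POP      -1
NEG      1

1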